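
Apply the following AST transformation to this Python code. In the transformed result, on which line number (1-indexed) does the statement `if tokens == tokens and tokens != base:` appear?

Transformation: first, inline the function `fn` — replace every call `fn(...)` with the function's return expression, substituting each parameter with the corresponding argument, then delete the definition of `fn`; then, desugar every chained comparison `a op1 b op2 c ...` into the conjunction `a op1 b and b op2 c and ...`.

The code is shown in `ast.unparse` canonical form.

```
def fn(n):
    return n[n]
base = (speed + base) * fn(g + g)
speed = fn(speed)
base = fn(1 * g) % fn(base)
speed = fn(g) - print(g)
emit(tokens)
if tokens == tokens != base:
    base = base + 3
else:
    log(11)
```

6

Transformed code:
base = (speed + base) * (g + g)[g + g]
speed = speed[speed]
base = (1 * g)[1 * g] % base[base]
speed = g[g] - print(g)
emit(tokens)
if tokens == tokens and tokens != base:
    base = base + 3
else:
    log(11)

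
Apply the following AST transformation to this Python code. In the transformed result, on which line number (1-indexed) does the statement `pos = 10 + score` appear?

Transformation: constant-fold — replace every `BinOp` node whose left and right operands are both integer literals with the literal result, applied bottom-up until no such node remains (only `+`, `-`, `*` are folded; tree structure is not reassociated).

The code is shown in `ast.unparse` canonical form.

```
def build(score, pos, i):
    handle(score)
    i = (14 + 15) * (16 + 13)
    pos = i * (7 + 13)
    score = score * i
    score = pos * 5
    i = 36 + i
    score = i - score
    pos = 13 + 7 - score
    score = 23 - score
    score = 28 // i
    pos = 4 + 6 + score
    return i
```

Transformed code:
def build(score, pos, i):
    handle(score)
    i = 841
    pos = i * 20
    score = score * i
    score = pos * 5
    i = 36 + i
    score = i - score
    pos = 20 - score
    score = 23 - score
    score = 28 // i
    pos = 10 + score
    return i

12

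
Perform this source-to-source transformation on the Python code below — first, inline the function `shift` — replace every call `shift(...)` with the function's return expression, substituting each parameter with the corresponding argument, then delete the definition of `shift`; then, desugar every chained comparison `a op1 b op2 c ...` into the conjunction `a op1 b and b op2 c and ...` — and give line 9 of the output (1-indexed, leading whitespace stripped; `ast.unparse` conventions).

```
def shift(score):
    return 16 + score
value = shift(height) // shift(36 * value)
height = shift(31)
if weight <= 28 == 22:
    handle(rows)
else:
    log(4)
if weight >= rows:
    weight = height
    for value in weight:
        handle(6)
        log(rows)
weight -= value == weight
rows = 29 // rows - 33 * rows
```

Transformed code:
value = (16 + height) // (16 + 36 * value)
height = 16 + 31
if weight <= 28 and 28 == 22:
    handle(rows)
else:
    log(4)
if weight >= rows:
    weight = height
    for value in weight:
        handle(6)
        log(rows)
weight -= value == weight
rows = 29 // rows - 33 * rows

for value in weight:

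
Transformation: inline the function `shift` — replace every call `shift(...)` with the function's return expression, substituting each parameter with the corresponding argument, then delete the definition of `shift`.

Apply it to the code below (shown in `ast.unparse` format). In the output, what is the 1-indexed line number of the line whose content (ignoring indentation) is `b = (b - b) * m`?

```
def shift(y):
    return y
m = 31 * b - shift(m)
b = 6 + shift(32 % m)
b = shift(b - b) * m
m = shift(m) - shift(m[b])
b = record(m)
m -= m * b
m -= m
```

3

Transformed code:
m = 31 * b - m
b = 6 + 32 % m
b = (b - b) * m
m = m - m[b]
b = record(m)
m -= m * b
m -= m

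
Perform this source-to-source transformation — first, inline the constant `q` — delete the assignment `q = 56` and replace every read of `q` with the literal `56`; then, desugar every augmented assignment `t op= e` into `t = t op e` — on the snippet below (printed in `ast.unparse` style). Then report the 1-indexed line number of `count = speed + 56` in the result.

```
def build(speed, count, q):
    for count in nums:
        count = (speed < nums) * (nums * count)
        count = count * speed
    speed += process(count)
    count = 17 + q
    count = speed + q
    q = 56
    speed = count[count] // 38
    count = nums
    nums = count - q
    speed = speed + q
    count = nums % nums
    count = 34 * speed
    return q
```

7

Transformed code:
def build(speed, count, q):
    for count in nums:
        count = (speed < nums) * (nums * count)
        count = count * speed
    speed = speed + process(count)
    count = 17 + 56
    count = speed + 56
    speed = count[count] // 38
    count = nums
    nums = count - 56
    speed = speed + 56
    count = nums % nums
    count = 34 * speed
    return 56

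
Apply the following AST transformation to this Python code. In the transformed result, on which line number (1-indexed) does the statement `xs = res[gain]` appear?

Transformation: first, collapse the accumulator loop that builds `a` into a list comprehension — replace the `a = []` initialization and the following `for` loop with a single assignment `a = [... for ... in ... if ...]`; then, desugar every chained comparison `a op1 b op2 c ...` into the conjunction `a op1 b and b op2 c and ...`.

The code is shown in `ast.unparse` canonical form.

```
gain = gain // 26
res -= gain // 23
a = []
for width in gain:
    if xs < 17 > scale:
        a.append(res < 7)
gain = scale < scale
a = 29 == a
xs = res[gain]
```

6

Transformed code:
gain = gain // 26
res -= gain // 23
a = [res < 7 for width in gain if xs < 17 and 17 > scale]
gain = scale < scale
a = 29 == a
xs = res[gain]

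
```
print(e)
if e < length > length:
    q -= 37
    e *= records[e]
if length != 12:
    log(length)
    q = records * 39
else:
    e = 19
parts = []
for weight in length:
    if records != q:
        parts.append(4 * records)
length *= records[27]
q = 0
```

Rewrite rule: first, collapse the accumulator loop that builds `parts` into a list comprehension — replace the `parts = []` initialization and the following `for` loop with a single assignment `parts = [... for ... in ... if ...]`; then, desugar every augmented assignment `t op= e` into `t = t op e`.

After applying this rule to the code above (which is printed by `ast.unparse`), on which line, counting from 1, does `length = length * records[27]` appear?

11

Transformed code:
print(e)
if e < length > length:
    q = q - 37
    e = e * records[e]
if length != 12:
    log(length)
    q = records * 39
else:
    e = 19
parts = [4 * records for weight in length if records != q]
length = length * records[27]
q = 0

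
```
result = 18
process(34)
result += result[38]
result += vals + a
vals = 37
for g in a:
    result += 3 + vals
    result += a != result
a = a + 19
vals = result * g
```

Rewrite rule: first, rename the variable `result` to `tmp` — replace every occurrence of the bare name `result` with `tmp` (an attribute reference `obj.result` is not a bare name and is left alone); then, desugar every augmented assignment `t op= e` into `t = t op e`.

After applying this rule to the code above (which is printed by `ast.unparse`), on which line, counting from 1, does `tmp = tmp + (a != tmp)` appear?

Transformed code:
tmp = 18
process(34)
tmp = tmp + tmp[38]
tmp = tmp + (vals + a)
vals = 37
for g in a:
    tmp = tmp + (3 + vals)
    tmp = tmp + (a != tmp)
a = a + 19
vals = tmp * g

8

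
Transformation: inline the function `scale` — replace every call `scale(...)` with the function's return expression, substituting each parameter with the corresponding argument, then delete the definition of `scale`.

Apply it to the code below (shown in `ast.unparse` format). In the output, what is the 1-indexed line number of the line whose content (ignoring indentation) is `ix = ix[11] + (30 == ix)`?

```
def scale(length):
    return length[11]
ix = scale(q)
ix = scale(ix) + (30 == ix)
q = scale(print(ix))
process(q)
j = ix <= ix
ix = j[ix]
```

Transformed code:
ix = q[11]
ix = ix[11] + (30 == ix)
q = print(ix)[11]
process(q)
j = ix <= ix
ix = j[ix]

2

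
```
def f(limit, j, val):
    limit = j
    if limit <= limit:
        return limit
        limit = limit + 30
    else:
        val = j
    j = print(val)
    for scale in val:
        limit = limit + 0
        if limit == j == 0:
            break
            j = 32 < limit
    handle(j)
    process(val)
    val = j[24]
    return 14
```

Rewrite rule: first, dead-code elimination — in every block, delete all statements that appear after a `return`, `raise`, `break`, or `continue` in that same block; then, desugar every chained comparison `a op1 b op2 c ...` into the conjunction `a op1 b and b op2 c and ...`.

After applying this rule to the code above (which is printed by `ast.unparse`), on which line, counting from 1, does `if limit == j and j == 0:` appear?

10

Transformed code:
def f(limit, j, val):
    limit = j
    if limit <= limit:
        return limit
    else:
        val = j
    j = print(val)
    for scale in val:
        limit = limit + 0
        if limit == j and j == 0:
            break
    handle(j)
    process(val)
    val = j[24]
    return 14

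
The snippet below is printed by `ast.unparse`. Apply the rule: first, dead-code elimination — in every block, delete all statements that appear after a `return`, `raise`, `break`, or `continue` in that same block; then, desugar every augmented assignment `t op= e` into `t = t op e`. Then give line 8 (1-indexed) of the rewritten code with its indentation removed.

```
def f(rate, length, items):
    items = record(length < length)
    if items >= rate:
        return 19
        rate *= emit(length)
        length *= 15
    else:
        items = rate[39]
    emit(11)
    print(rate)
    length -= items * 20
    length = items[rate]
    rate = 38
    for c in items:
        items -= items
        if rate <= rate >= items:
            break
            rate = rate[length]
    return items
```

Transformed code:
def f(rate, length, items):
    items = record(length < length)
    if items >= rate:
        return 19
    else:
        items = rate[39]
    emit(11)
    print(rate)
    length = length - items * 20
    length = items[rate]
    rate = 38
    for c in items:
        items = items - items
        if rate <= rate >= items:
            break
    return items

print(rate)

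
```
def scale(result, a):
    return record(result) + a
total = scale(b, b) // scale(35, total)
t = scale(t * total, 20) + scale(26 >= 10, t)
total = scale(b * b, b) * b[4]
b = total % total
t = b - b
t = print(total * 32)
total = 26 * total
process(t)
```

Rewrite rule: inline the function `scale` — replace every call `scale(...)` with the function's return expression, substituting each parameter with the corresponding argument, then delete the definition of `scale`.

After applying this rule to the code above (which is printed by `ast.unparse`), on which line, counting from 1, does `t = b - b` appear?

5

Transformed code:
total = (record(b) + b) // (record(35) + total)
t = record(t * total) + 20 + (record(26 >= 10) + t)
total = (record(b * b) + b) * b[4]
b = total % total
t = b - b
t = print(total * 32)
total = 26 * total
process(t)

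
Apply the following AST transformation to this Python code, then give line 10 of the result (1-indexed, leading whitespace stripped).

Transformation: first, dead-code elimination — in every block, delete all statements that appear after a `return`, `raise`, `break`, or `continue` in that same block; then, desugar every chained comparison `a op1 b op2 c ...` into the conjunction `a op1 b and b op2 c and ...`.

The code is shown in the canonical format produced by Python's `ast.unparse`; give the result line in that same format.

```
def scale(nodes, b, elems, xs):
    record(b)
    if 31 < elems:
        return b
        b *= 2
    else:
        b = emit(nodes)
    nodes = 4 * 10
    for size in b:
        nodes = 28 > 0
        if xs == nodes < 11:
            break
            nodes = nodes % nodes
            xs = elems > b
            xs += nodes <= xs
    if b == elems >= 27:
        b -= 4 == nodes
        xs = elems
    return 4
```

if xs == nodes and nodes < 11:

Transformed code:
def scale(nodes, b, elems, xs):
    record(b)
    if 31 < elems:
        return b
    else:
        b = emit(nodes)
    nodes = 4 * 10
    for size in b:
        nodes = 28 > 0
        if xs == nodes and nodes < 11:
            break
    if b == elems and elems >= 27:
        b -= 4 == nodes
        xs = elems
    return 4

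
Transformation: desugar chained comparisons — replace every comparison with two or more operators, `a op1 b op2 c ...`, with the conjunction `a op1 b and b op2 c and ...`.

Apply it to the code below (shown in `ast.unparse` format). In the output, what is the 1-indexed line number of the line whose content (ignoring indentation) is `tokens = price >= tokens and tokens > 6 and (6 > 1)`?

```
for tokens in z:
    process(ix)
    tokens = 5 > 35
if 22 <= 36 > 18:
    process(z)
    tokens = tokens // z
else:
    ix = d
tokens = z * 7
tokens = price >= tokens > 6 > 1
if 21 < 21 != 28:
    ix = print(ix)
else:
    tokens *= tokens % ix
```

10

Transformed code:
for tokens in z:
    process(ix)
    tokens = 5 > 35
if 22 <= 36 and 36 > 18:
    process(z)
    tokens = tokens // z
else:
    ix = d
tokens = z * 7
tokens = price >= tokens and tokens > 6 and (6 > 1)
if 21 < 21 and 21 != 28:
    ix = print(ix)
else:
    tokens *= tokens % ix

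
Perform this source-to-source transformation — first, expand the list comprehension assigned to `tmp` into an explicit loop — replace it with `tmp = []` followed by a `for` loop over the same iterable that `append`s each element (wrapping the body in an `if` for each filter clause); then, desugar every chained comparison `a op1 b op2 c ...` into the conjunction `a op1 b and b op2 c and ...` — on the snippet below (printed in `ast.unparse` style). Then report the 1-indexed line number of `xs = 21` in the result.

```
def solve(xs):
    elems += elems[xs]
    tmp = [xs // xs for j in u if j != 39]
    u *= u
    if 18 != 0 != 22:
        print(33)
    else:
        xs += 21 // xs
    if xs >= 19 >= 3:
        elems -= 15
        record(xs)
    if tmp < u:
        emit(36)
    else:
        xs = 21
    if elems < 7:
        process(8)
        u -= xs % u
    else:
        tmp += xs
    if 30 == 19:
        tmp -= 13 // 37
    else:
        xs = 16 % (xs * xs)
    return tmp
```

Transformed code:
def solve(xs):
    elems += elems[xs]
    tmp = []
    for j in u:
        if j != 39:
            tmp.append(xs // xs)
    u *= u
    if 18 != 0 and 0 != 22:
        print(33)
    else:
        xs += 21 // xs
    if xs >= 19 and 19 >= 3:
        elems -= 15
        record(xs)
    if tmp < u:
        emit(36)
    else:
        xs = 21
    if elems < 7:
        process(8)
        u -= xs % u
    else:
        tmp += xs
    if 30 == 19:
        tmp -= 13 // 37
    else:
        xs = 16 % (xs * xs)
    return tmp

18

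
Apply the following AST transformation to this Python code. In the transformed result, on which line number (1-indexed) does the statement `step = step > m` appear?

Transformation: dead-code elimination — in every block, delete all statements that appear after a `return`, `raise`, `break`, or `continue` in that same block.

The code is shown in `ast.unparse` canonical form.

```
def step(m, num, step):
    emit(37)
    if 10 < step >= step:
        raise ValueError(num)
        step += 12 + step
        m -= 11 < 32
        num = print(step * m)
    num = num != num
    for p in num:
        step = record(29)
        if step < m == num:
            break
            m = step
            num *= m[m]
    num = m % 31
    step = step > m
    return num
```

11

Transformed code:
def step(m, num, step):
    emit(37)
    if 10 < step >= step:
        raise ValueError(num)
    num = num != num
    for p in num:
        step = record(29)
        if step < m == num:
            break
    num = m % 31
    step = step > m
    return num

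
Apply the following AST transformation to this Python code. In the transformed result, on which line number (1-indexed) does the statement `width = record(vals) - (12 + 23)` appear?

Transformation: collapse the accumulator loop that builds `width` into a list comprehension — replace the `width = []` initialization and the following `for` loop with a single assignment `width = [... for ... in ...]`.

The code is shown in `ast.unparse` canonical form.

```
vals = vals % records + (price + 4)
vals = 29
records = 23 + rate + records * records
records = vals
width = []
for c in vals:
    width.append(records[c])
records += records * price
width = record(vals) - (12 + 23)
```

Transformed code:
vals = vals % records + (price + 4)
vals = 29
records = 23 + rate + records * records
records = vals
width = [records[c] for c in vals]
records += records * price
width = record(vals) - (12 + 23)

7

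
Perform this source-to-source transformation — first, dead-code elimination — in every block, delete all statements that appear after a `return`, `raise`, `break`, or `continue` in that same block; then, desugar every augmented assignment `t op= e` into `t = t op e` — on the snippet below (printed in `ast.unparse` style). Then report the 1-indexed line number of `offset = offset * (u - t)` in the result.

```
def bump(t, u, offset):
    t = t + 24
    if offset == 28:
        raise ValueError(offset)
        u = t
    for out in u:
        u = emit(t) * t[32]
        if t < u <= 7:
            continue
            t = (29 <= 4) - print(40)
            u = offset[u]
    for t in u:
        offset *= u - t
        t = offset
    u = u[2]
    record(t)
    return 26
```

Transformed code:
def bump(t, u, offset):
    t = t + 24
    if offset == 28:
        raise ValueError(offset)
    for out in u:
        u = emit(t) * t[32]
        if t < u <= 7:
            continue
    for t in u:
        offset = offset * (u - t)
        t = offset
    u = u[2]
    record(t)
    return 26

10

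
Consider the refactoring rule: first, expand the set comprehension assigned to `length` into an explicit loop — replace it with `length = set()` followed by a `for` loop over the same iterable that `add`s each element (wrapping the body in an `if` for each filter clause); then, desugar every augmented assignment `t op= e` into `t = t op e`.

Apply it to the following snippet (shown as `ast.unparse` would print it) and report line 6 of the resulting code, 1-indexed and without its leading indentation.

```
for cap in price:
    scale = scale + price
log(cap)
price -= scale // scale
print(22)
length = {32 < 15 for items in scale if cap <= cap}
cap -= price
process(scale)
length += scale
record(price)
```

length = set()

Transformed code:
for cap in price:
    scale = scale + price
log(cap)
price = price - scale // scale
print(22)
length = set()
for items in scale:
    if cap <= cap:
        length.add(32 < 15)
cap = cap - price
process(scale)
length = length + scale
record(price)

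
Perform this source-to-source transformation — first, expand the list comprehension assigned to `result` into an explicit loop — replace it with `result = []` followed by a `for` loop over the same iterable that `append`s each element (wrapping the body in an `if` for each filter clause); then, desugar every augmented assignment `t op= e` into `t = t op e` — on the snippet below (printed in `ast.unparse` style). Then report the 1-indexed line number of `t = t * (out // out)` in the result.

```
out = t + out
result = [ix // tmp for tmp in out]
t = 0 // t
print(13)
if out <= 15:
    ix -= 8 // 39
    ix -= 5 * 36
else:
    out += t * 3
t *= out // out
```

12

Transformed code:
out = t + out
result = []
for tmp in out:
    result.append(ix // tmp)
t = 0 // t
print(13)
if out <= 15:
    ix = ix - 8 // 39
    ix = ix - 5 * 36
else:
    out = out + t * 3
t = t * (out // out)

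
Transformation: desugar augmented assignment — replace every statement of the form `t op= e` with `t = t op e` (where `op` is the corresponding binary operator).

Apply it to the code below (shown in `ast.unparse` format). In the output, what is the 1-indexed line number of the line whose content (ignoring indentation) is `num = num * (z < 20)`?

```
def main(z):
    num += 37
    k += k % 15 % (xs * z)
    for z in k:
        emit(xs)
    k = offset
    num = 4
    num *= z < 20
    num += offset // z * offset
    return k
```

8

Transformed code:
def main(z):
    num = num + 37
    k = k + k % 15 % (xs * z)
    for z in k:
        emit(xs)
    k = offset
    num = 4
    num = num * (z < 20)
    num = num + offset // z * offset
    return k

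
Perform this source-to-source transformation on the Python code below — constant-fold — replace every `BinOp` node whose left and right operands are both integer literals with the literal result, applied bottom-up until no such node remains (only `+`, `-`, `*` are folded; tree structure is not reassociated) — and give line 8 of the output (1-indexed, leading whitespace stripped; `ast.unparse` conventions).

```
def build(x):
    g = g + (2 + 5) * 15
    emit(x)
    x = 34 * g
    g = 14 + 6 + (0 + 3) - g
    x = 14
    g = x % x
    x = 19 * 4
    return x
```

Transformed code:
def build(x):
    g = g + 105
    emit(x)
    x = 34 * g
    g = 23 - g
    x = 14
    g = x % x
    x = 76
    return x

x = 76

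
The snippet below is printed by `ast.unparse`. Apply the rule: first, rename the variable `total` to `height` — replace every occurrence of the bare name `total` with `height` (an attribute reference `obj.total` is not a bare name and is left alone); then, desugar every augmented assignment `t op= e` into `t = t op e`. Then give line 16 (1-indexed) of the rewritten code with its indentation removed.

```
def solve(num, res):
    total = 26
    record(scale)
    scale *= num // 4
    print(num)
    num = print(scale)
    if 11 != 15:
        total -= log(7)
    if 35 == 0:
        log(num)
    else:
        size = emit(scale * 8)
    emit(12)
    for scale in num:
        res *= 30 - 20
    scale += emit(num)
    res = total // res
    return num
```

Transformed code:
def solve(num, res):
    height = 26
    record(scale)
    scale = scale * (num // 4)
    print(num)
    num = print(scale)
    if 11 != 15:
        height = height - log(7)
    if 35 == 0:
        log(num)
    else:
        size = emit(scale * 8)
    emit(12)
    for scale in num:
        res = res * (30 - 20)
    scale = scale + emit(num)
    res = height // res
    return num

scale = scale + emit(num)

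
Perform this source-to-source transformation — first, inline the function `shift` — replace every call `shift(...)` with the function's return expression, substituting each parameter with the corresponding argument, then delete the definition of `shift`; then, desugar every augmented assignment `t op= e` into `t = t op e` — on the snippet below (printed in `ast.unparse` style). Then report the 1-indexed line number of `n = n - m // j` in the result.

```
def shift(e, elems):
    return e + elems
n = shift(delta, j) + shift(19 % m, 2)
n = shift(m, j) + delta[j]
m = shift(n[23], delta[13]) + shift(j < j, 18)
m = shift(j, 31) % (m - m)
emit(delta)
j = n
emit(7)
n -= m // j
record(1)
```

Transformed code:
n = delta + j + (19 % m + 2)
n = m + j + delta[j]
m = n[23] + delta[13] + ((j < j) + 18)
m = (j + 31) % (m - m)
emit(delta)
j = n
emit(7)
n = n - m // j
record(1)

8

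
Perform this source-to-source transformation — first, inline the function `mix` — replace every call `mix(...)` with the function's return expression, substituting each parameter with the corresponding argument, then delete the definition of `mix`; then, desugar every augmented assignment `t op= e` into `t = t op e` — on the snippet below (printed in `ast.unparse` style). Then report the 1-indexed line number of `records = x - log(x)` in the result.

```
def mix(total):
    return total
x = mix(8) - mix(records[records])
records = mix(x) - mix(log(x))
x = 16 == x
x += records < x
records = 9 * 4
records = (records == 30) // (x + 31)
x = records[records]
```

2

Transformed code:
x = 8 - records[records]
records = x - log(x)
x = 16 == x
x = x + (records < x)
records = 9 * 4
records = (records == 30) // (x + 31)
x = records[records]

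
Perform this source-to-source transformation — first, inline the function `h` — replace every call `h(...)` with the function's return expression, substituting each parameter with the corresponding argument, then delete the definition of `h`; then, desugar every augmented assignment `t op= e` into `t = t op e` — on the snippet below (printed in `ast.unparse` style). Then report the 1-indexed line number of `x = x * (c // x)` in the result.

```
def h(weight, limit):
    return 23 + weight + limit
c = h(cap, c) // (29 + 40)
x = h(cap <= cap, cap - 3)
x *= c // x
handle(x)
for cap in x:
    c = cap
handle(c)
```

Transformed code:
c = (23 + cap + c) // (29 + 40)
x = 23 + (cap <= cap) + (cap - 3)
x = x * (c // x)
handle(x)
for cap in x:
    c = cap
handle(c)

3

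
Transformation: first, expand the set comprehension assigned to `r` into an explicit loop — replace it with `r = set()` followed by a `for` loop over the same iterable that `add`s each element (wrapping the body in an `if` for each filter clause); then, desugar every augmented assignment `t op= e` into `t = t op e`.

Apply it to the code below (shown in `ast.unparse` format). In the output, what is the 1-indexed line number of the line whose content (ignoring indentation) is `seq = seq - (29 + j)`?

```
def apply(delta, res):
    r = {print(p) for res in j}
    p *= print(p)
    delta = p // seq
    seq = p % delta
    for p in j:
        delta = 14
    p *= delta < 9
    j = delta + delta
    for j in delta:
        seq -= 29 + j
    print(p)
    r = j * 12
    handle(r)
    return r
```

Transformed code:
def apply(delta, res):
    r = set()
    for res in j:
        r.add(print(p))
    p = p * print(p)
    delta = p // seq
    seq = p % delta
    for p in j:
        delta = 14
    p = p * (delta < 9)
    j = delta + delta
    for j in delta:
        seq = seq - (29 + j)
    print(p)
    r = j * 12
    handle(r)
    return r

13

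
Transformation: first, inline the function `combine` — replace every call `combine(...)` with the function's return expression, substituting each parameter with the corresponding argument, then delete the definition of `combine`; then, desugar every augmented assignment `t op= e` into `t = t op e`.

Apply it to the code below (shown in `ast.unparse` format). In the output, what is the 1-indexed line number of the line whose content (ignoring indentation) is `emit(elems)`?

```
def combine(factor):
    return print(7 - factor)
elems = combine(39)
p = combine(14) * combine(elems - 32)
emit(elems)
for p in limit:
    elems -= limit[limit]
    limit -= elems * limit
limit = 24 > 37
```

Transformed code:
elems = print(7 - 39)
p = print(7 - 14) * print(7 - (elems - 32))
emit(elems)
for p in limit:
    elems = elems - limit[limit]
    limit = limit - elems * limit
limit = 24 > 37

3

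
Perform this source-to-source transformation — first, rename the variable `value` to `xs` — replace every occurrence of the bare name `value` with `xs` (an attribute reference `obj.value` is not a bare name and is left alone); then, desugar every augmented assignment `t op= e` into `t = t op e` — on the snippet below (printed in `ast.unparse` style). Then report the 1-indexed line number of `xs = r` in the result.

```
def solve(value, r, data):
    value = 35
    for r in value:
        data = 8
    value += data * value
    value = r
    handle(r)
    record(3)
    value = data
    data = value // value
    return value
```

Transformed code:
def solve(xs, r, data):
    xs = 35
    for r in xs:
        data = 8
    xs = xs + data * xs
    xs = r
    handle(r)
    record(3)
    xs = data
    data = xs // xs
    return xs

6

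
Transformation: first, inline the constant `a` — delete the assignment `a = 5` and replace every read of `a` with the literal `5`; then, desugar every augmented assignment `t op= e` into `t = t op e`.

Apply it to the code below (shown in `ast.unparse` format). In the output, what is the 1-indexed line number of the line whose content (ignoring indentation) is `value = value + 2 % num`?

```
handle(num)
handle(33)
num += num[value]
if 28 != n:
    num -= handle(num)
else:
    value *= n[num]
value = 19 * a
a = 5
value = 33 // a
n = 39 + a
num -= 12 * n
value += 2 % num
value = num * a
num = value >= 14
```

Transformed code:
handle(num)
handle(33)
num = num + num[value]
if 28 != n:
    num = num - handle(num)
else:
    value = value * n[num]
value = 19 * 5
value = 33 // 5
n = 39 + 5
num = num - 12 * n
value = value + 2 % num
value = num * 5
num = value >= 14

12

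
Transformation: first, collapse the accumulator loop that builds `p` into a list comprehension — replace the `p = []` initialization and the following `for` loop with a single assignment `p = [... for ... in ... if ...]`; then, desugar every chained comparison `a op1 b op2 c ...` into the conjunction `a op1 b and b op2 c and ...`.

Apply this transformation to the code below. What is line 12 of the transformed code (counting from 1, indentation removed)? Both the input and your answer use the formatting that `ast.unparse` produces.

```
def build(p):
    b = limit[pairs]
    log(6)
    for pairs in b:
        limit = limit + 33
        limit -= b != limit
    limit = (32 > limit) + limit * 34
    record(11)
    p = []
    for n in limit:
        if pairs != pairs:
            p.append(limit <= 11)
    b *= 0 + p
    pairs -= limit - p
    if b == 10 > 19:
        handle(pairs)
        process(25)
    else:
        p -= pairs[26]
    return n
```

Transformed code:
def build(p):
    b = limit[pairs]
    log(6)
    for pairs in b:
        limit = limit + 33
        limit -= b != limit
    limit = (32 > limit) + limit * 34
    record(11)
    p = [limit <= 11 for n in limit if pairs != pairs]
    b *= 0 + p
    pairs -= limit - p
    if b == 10 and 10 > 19:
        handle(pairs)
        process(25)
    else:
        p -= pairs[26]
    return n

if b == 10 and 10 > 19:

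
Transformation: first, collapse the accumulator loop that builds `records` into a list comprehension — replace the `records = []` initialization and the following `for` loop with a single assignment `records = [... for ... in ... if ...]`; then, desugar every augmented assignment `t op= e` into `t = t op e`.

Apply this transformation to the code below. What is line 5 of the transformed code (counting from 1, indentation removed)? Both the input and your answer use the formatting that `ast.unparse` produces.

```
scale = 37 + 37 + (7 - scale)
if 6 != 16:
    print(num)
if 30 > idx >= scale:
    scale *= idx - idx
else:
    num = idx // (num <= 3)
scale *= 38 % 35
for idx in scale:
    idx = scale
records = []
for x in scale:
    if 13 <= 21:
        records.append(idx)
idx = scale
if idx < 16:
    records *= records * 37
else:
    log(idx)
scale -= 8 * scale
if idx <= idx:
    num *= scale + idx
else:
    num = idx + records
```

scale = scale * (idx - idx)

Transformed code:
scale = 37 + 37 + (7 - scale)
if 6 != 16:
    print(num)
if 30 > idx >= scale:
    scale = scale * (idx - idx)
else:
    num = idx // (num <= 3)
scale = scale * (38 % 35)
for idx in scale:
    idx = scale
records = [idx for x in scale if 13 <= 21]
idx = scale
if idx < 16:
    records = records * (records * 37)
else:
    log(idx)
scale = scale - 8 * scale
if idx <= idx:
    num = num * (scale + idx)
else:
    num = idx + records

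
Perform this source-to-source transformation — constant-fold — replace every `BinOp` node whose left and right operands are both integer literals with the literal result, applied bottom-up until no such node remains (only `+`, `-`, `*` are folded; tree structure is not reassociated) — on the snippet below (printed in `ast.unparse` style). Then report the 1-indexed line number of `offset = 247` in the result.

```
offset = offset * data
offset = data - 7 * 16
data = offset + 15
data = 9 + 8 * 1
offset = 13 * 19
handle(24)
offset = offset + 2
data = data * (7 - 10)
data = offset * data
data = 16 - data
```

5

Transformed code:
offset = offset * data
offset = data - 112
data = offset + 15
data = 17
offset = 247
handle(24)
offset = offset + 2
data = data * -3
data = offset * data
data = 16 - data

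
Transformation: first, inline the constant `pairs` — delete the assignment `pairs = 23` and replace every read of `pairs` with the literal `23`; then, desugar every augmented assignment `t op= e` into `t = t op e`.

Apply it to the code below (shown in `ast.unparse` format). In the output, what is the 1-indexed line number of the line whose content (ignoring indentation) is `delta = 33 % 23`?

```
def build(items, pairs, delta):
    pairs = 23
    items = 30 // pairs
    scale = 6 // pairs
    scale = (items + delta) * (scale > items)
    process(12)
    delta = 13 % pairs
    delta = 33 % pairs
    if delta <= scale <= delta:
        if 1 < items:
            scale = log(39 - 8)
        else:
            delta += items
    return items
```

7

Transformed code:
def build(items, pairs, delta):
    items = 30 // 23
    scale = 6 // 23
    scale = (items + delta) * (scale > items)
    process(12)
    delta = 13 % 23
    delta = 33 % 23
    if delta <= scale <= delta:
        if 1 < items:
            scale = log(39 - 8)
        else:
            delta = delta + items
    return items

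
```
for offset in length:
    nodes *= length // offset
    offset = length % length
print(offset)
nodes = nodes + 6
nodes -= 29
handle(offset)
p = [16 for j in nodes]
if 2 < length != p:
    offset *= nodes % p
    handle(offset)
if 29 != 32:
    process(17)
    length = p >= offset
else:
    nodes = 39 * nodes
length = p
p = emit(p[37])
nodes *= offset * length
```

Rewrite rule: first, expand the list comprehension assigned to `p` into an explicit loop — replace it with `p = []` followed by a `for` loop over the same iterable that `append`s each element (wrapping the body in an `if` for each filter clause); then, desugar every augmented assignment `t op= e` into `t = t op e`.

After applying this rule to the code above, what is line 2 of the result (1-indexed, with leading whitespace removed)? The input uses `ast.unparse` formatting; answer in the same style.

nodes = nodes * (length // offset)

Transformed code:
for offset in length:
    nodes = nodes * (length // offset)
    offset = length % length
print(offset)
nodes = nodes + 6
nodes = nodes - 29
handle(offset)
p = []
for j in nodes:
    p.append(16)
if 2 < length != p:
    offset = offset * (nodes % p)
    handle(offset)
if 29 != 32:
    process(17)
    length = p >= offset
else:
    nodes = 39 * nodes
length = p
p = emit(p[37])
nodes = nodes * (offset * length)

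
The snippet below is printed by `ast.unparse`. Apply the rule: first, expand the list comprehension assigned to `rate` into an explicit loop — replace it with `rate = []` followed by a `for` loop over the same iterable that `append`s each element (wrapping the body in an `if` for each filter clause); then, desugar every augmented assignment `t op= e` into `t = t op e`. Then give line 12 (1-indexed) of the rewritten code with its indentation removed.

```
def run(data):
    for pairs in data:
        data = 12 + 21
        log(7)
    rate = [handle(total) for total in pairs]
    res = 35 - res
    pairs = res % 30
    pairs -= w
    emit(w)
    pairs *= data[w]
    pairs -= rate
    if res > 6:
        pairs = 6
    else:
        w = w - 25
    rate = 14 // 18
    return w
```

pairs = pairs * data[w]

Transformed code:
def run(data):
    for pairs in data:
        data = 12 + 21
        log(7)
    rate = []
    for total in pairs:
        rate.append(handle(total))
    res = 35 - res
    pairs = res % 30
    pairs = pairs - w
    emit(w)
    pairs = pairs * data[w]
    pairs = pairs - rate
    if res > 6:
        pairs = 6
    else:
        w = w - 25
    rate = 14 // 18
    return w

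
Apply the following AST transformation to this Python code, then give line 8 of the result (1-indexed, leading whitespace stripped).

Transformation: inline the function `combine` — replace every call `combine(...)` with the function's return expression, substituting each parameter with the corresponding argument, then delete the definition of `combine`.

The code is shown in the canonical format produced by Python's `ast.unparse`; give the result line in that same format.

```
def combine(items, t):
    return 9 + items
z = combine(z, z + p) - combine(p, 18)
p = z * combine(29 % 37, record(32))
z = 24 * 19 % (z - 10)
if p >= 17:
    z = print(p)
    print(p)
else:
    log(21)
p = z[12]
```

Transformed code:
z = 9 + z - (9 + p)
p = z * (9 + 29 % 37)
z = 24 * 19 % (z - 10)
if p >= 17:
    z = print(p)
    print(p)
else:
    log(21)
p = z[12]

log(21)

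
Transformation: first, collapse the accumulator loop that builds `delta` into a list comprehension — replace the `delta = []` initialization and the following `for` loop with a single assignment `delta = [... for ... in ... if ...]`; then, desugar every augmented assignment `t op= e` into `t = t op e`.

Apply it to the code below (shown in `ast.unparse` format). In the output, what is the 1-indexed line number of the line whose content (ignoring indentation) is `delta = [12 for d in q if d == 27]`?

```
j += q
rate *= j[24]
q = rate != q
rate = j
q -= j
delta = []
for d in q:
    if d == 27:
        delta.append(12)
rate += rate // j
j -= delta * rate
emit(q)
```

6

Transformed code:
j = j + q
rate = rate * j[24]
q = rate != q
rate = j
q = q - j
delta = [12 for d in q if d == 27]
rate = rate + rate // j
j = j - delta * rate
emit(q)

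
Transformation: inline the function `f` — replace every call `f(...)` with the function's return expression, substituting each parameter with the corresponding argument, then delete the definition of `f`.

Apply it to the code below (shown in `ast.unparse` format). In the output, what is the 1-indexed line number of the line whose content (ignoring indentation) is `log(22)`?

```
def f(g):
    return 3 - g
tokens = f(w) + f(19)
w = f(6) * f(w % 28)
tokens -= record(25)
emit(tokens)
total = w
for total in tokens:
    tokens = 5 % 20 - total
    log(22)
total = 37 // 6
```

8

Transformed code:
tokens = 3 - w + (3 - 19)
w = (3 - 6) * (3 - w % 28)
tokens -= record(25)
emit(tokens)
total = w
for total in tokens:
    tokens = 5 % 20 - total
    log(22)
total = 37 // 6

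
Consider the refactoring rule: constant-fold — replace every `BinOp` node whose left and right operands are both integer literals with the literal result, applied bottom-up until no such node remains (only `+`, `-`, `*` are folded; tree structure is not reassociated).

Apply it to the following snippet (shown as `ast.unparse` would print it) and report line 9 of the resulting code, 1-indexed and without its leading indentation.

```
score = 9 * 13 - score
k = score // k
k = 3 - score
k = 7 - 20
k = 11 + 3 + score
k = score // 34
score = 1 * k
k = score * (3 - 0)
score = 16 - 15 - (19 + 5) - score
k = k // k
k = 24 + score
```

score = -23 - score

Transformed code:
score = 117 - score
k = score // k
k = 3 - score
k = -13
k = 14 + score
k = score // 34
score = 1 * k
k = score * 3
score = -23 - score
k = k // k
k = 24 + score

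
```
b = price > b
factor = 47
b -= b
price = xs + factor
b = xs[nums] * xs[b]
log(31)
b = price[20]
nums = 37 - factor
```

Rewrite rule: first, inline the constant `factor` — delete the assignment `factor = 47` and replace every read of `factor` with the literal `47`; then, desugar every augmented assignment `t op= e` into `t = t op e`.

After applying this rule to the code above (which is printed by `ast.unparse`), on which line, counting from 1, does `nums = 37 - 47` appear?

Transformed code:
b = price > b
b = b - b
price = xs + 47
b = xs[nums] * xs[b]
log(31)
b = price[20]
nums = 37 - 47

7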